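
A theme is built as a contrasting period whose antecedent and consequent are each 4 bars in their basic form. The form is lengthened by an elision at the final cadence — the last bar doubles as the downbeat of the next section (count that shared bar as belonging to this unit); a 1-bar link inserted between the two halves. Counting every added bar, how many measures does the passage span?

Basic contrasting period: 4 + 4 = 8 bars.
8 (basic form) + 1 (link) = 9.
The elision shares a bar with the next section but does not change this unit's count.

9 measures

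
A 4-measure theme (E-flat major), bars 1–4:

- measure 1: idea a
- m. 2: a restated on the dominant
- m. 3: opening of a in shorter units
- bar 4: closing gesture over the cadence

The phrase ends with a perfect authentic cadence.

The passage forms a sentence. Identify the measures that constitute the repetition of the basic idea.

The presentation of a sentence is the basic idea (bar 1) plus its repetition (bar 2); the repetition of the basic idea is therefore bar 2.

measures 2–2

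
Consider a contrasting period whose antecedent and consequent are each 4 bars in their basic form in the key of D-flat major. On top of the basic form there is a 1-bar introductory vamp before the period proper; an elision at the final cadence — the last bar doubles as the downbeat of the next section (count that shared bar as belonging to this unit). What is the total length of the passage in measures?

Basic contrasting period: 4 + 4 = 8 bars.
8 (basic form) + 1 (introduction) = 9.
The elision shares a bar with the next section but does not change this unit's count.

9 measures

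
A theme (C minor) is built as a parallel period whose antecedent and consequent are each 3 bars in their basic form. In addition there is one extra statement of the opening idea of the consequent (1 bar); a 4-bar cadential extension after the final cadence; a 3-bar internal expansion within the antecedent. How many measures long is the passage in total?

14 measures

Basic parallel period: 3 + 3 = 6 bars.
6 (basic form) + 1 (extra statement) + 4 (cadential extension) + 3 (internal expansion) = 14.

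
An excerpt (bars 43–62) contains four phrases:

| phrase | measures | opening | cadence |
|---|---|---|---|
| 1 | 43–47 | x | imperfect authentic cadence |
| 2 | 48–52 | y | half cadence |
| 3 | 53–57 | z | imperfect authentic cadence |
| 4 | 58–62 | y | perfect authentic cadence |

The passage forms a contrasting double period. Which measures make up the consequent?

measures 53–62

In a double period the first pair of phrases (ending half cadence) is the large antecedent and the second pair (ending perfect authentic cadence) is the large consequent; the consequent is measures 53–62.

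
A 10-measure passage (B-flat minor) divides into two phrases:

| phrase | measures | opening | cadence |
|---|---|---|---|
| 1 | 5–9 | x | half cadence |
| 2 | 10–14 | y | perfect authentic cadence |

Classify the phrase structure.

contrasting period

Phrase 1 ends with a half cadence (weaker) and phrase 2 with a perfect authentic cadence (stronger): antecedent + consequent = a period.
The two phrases open with different material (x / y), so the period is contrasting.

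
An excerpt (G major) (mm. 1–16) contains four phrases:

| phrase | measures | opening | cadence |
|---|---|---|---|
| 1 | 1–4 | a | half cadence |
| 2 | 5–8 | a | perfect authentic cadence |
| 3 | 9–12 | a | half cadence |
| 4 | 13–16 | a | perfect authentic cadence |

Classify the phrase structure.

repeated period

The cadence pattern HC–PAC–HC–PAC is weak–strong twice, and phrases 3–4 restate phrases 1–2: a period heard twice, not a double period (which would end weakly at phrase 2).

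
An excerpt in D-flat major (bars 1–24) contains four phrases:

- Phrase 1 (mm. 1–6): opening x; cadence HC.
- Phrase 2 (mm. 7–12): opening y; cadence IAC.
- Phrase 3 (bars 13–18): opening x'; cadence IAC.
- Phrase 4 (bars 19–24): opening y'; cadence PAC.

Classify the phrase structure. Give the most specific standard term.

Four phrases in two halves: the first half (bars 1–12) ends with an imperfect authentic cadence, the second (bars 13–24) with a perfect authentic cadence — a large antecedent–consequent pair, i.e. a double period.
Phrase 3 begins with the same material as phrase 1, making it parallel.

parallel double period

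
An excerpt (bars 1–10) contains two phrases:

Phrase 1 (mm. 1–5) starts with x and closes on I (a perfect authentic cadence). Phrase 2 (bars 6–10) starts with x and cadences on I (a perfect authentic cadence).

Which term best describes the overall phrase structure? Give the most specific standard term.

repeated phrase

Both phrases have the same opening (x) and the same cadence (perfect authentic cadence): the second is a restatement, not a consequent, so this is a repeated phrase rather than a period.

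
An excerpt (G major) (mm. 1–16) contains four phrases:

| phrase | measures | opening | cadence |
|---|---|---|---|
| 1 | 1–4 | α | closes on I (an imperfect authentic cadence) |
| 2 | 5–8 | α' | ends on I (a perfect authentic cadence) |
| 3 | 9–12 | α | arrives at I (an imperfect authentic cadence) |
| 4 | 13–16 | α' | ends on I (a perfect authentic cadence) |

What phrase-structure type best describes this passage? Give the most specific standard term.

repeated period

The cadence pattern IAC–PAC–IAC–PAC is weak–strong twice, and phrases 3–4 restate phrases 1–2: a period heard twice, not a double period (which would end weakly at phrase 2).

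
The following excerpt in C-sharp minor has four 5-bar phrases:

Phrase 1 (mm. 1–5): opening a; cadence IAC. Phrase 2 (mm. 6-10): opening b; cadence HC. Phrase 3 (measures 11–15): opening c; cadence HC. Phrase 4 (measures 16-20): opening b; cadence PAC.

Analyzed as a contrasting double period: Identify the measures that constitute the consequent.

measures 11–20

In a double period the four phrases pair into a large antecedent (phrases 1–2, ending half cadence) and a large consequent (phrases 3–4, ending perfect authentic cadence). The consequent spans bars 11–20.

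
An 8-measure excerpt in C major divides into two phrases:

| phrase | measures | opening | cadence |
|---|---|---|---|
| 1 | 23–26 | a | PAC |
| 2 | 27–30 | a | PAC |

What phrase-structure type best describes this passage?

repeated phrase

Both phrases have the same opening (a) and the same cadence (perfect authentic cadence): the second is a restatement, not a consequent, so this is a repeated phrase rather than a period.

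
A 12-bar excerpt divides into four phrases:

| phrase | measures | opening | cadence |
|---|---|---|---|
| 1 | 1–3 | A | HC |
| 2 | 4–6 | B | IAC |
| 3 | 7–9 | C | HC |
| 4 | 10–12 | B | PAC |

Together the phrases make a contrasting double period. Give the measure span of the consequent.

In a double period the first pair of phrases (ending imperfect authentic cadence) is the large antecedent and the second pair (ending perfect authentic cadence) is the large consequent; the consequent is measures 7–12.

measures 7–12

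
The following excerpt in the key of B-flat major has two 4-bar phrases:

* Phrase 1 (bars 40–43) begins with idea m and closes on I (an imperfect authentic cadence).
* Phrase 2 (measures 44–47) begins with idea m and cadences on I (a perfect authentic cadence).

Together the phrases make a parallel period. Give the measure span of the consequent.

measures 44–47

The phrase ending with the weaker cadence (imperfect authentic cadence) is the antecedent; the one ending more conclusively (perfect authentic cadence) is the consequent. The consequent is measures 44–47.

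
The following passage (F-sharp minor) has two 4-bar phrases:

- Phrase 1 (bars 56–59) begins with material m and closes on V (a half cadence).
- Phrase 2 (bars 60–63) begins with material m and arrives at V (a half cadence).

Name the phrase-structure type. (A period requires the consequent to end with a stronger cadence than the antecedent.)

Both phrases have the same opening (m) and the same cadence (half cadence): the second is a restatement, not a consequent, so this is a repeated phrase rather than a period.

repeated phrase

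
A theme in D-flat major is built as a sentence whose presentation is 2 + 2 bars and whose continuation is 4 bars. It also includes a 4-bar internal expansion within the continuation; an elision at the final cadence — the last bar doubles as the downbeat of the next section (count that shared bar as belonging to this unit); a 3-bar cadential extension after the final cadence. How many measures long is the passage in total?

15 measures

Basic sentence: 2 + 2 + 4 = 8 bars.
8 (basic form) + 4 (internal expansion) + 3 (cadential extension) = 15.
The elision shares a bar with the next section but does not change this unit's count.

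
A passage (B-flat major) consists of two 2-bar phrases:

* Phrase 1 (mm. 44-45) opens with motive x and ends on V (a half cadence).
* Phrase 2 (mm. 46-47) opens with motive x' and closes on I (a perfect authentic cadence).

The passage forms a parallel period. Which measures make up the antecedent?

The phrase ending with the weaker cadence (half cadence) is the antecedent; the one ending more conclusively (perfect authentic cadence) is the consequent. The antecedent is measures 44–45.

measures 44–45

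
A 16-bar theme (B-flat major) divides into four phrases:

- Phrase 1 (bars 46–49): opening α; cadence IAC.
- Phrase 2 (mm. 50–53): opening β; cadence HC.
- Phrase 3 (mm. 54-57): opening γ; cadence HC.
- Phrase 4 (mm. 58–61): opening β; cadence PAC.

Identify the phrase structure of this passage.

Four phrases in two halves: the first half (measures 46–53) ends with a half cadence, the second (mm. 54–61) with a perfect authentic cadence — a large antecedent–consequent pair, i.e. a double period.
Phrase 3 begins with different material from phrase 1, making it contrasting.

contrasting double period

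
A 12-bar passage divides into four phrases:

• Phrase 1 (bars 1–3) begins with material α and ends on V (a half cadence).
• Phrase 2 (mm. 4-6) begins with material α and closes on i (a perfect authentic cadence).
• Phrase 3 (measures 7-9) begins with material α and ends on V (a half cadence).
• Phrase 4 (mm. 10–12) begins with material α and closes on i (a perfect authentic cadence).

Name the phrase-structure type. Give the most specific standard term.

The cadence pattern HC–PAC–HC–PAC is weak–strong twice, and phrases 3–4 restate phrases 1–2: a period heard twice, not a double period (which would end weakly at phrase 2).

repeated period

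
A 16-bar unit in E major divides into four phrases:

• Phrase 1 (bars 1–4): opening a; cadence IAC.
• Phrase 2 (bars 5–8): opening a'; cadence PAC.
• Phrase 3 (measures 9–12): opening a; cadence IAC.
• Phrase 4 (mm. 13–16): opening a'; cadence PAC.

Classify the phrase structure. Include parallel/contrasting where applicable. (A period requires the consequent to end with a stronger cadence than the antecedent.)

repeated period

The cadence pattern IAC–PAC–IAC–PAC is weak–strong twice, and phrases 3–4 restate phrases 1–2: a period heard twice, not a double period (which would end weakly at phrase 2).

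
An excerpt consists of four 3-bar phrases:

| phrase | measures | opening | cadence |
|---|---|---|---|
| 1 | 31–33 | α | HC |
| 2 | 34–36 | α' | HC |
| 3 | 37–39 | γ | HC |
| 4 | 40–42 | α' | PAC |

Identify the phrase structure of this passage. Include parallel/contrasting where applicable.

Four phrases in two halves: the first half (mm. 31–36) ends with a half cadence, the second (bars 37-42) with a perfect authentic cadence — a large antecedent–consequent pair, i.e. a double period.
Phrase 3 begins with different material from phrase 1, making it contrasting.

contrasting double period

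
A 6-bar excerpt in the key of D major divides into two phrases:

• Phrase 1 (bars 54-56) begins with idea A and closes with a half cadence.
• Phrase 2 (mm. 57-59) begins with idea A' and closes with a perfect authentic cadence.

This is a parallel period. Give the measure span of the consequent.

measures 57–59

The phrase ending with the weaker cadence (half cadence) is the antecedent; the one ending more conclusively (perfect authentic cadence) is the consequent. The consequent is measures 57–59.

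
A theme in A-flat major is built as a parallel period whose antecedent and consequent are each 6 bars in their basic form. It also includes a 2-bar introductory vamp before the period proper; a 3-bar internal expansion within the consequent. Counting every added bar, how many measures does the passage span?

Basic parallel period: 6 + 6 = 12 bars.
12 (basic form) + 2 (introduction) + 3 (internal expansion) = 17.

17 measures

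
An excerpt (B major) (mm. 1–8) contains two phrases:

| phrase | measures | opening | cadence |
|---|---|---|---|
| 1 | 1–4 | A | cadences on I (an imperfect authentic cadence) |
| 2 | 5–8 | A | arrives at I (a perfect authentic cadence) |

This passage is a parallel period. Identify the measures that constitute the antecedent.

The antecedent is the phrase ending with the weaker cadence (imperfect authentic cadence, phrase 1) and the consequent the one ending more conclusively (perfect authentic cadence, phrase 2); the antecedent is measures 1–4.

measures 1–4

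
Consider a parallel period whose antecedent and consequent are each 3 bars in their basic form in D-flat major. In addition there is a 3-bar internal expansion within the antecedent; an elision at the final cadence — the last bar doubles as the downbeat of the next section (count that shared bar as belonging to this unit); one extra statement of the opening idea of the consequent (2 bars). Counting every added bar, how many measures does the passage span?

11 measures

Basic parallel period: 3 + 3 = 6 bars.
6 (basic form) + 3 (internal expansion) + 2 (extra statement) = 11.
The elision shares a bar with the next section but does not change this unit's count.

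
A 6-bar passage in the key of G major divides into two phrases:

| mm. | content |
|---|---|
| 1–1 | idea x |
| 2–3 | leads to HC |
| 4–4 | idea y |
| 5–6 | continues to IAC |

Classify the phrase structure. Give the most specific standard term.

Phrase 1 ends with a half cadence (weaker) and phrase 2 with an imperfect authentic cadence (stronger): antecedent + consequent = a period.
The two phrases open with different material (x / y), so the period is contrasting.

contrasting period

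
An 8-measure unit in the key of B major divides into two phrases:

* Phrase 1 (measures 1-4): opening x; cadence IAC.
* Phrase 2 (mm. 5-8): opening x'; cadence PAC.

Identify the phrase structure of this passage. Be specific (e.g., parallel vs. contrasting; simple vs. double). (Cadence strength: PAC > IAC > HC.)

parallel period

Phrase 1 ends with an imperfect authentic cadence (weaker) and phrase 2 with a perfect authentic cadence (stronger): antecedent + consequent = a period.
The two phrases open with the same material (x / x'), so the period is parallel.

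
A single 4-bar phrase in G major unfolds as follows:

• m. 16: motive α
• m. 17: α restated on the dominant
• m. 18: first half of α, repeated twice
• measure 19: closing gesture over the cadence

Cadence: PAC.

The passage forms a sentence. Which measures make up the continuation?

measures 18–19

After the presentation (mm. 16-17), the continuation covers the fragmentation through the cadence: bars 18–19.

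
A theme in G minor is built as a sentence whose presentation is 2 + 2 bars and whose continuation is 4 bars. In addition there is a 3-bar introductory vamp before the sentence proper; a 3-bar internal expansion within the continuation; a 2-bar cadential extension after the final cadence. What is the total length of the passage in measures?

16 measures

Basic sentence: 2 + 2 + 4 = 8 bars.
8 (basic form) + 3 (introduction) + 3 (internal expansion) + 2 (cadential extension) = 16.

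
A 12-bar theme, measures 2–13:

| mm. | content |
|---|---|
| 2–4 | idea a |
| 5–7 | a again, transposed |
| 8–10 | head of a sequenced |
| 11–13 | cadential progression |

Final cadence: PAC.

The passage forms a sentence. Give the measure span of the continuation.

After the presentation (mm. 2–7), the continuation covers the fragmentation through the cadence: measures 8–13.

measures 8–13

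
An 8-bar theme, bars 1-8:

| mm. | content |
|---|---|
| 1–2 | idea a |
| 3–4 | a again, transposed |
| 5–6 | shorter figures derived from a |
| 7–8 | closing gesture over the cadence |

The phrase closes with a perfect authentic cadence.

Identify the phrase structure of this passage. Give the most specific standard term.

Basic idea (mm. 1–2) + its repetition (bars 3–4) form the presentation; fragmentation and cadence (mm. 5–8) form the continuation — the 8-bar whole is a sentence.

sentence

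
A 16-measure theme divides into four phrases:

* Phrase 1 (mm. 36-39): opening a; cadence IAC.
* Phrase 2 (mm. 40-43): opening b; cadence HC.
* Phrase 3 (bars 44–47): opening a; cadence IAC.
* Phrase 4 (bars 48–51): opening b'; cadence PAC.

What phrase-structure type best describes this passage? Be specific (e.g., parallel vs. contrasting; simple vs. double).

parallel double period

Four phrases in two halves: the first half (mm. 36–43) ends with a half cadence, the second (mm. 44–51) with a perfect authentic cadence — a large antecedent–consequent pair, i.e. a double period.
Phrase 3 begins with the same material as phrase 1, making it parallel.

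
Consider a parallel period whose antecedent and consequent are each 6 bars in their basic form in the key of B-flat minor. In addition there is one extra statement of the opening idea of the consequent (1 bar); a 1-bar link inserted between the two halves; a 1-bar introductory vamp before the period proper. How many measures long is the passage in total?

Basic parallel period: 6 + 6 = 12 bars.
12 (basic form) + 1 (extra statement) + 1 (link) + 1 (introduction) = 15.

15 measures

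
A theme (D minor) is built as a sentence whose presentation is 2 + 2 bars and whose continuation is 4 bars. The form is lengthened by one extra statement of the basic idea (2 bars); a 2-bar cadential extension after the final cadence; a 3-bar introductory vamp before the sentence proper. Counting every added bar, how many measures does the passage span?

15 measures

Basic sentence: 2 + 2 + 4 = 8 bars.
8 (basic form) + 2 (extra statement) + 2 (cadential extension) + 3 (introduction) = 15.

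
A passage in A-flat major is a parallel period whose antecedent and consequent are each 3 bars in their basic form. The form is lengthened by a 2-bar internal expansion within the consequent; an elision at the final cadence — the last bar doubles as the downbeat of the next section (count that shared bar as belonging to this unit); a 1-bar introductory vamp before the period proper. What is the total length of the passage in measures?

9 measures

Basic parallel period: 3 + 3 = 6 bars.
6 (basic form) + 2 (internal expansion) + 1 (introduction) = 9.
The elision shares a bar with the next section but does not change this unit's count.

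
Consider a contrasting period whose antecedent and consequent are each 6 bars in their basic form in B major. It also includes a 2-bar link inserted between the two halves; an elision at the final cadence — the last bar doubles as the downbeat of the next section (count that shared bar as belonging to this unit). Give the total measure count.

14 measures

Basic contrasting period: 6 + 6 = 12 bars.
12 (basic form) + 2 (link) = 14.
The elision shares a bar with the next section but does not change this unit's count.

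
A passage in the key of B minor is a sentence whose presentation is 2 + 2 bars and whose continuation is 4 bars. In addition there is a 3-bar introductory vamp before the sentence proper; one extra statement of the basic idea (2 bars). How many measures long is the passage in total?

Basic sentence: 2 + 2 + 4 = 8 bars.
8 (basic form) + 3 (introduction) + 2 (extra statement) = 13.

13 measures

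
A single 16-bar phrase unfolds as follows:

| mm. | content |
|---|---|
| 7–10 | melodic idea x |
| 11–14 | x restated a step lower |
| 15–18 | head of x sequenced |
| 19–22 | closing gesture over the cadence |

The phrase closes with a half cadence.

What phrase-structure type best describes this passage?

Basic idea (measures 7-10) + its repetition (mm. 11-14) form the presentation; fragmentation and cadence (mm. 15–22) form the continuation — the 16-bar whole is a sentence.

sentence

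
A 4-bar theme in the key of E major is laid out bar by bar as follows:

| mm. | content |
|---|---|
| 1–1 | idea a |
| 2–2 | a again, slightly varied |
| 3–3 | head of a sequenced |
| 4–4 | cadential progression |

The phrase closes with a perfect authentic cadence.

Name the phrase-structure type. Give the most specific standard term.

Basic idea (bar 1) + its repetition (bar 2) form the presentation; fragmentation and cadence (bars 3–4) form the continuation — the 4-bar whole is a sentence.

sentence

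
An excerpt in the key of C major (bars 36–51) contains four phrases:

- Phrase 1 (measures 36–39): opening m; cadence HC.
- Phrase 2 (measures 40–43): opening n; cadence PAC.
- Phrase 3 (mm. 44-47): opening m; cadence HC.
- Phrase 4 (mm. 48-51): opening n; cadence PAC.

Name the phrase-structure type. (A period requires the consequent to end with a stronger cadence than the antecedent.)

The cadence pattern HC–PAC–HC–PAC is weak–strong twice, and phrases 3–4 restate phrases 1–2: a period heard twice, not a double period (which would end weakly at phrase 2).

repeated period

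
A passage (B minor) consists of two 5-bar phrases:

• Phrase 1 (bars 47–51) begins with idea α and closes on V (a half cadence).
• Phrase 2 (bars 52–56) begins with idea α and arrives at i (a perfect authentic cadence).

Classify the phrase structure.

parallel period

Phrase 1 ends with a half cadence (weaker) and phrase 2 with a perfect authentic cadence (stronger): antecedent + consequent = a period.
The two phrases open with the same material (α / α), so the period is parallel.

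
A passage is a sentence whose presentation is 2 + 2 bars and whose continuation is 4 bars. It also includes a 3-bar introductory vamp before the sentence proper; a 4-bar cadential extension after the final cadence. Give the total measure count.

Basic sentence: 2 + 2 + 4 = 8 bars.
8 (basic form) + 3 (introduction) + 4 (cadential extension) = 15.

15 measures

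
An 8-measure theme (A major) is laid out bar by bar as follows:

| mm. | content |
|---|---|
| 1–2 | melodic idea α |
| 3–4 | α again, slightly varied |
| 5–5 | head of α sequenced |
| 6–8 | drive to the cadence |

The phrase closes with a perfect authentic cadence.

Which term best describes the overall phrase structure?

Basic idea (mm. 1–2) + its repetition (mm. 3–4) form the presentation; fragmentation and cadence (mm. 5–8) form the continuation — the 8-bar whole is a sentence.

sentence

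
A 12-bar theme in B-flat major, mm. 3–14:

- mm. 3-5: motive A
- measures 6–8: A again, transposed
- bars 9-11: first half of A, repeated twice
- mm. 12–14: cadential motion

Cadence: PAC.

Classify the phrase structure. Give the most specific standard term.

Basic idea (bars 3-5) + its repetition (measures 6–8) form the presentation; fragmentation and cadence (mm. 9–14) form the continuation — the 12-bar whole is a sentence.

sentence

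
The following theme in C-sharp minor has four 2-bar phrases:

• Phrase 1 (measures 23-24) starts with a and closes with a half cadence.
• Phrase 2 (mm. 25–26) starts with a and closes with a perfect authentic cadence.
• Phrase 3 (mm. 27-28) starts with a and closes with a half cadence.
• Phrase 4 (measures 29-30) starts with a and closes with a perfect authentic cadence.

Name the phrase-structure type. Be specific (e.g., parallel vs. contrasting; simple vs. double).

The cadence pattern HC–PAC–HC–PAC is weak–strong twice, and phrases 3–4 restate phrases 1–2: a period heard twice, not a double period (which would end weakly at phrase 2).

repeated period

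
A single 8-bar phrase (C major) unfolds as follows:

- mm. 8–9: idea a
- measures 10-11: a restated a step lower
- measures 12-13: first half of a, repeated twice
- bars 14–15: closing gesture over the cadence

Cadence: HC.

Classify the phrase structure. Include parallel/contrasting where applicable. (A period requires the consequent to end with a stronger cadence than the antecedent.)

sentence

Basic idea (measures 8–9) + its repetition (measures 10-11) form the presentation; fragmentation and cadence (measures 12-15) form the continuation — the 8-bar whole is a sentence.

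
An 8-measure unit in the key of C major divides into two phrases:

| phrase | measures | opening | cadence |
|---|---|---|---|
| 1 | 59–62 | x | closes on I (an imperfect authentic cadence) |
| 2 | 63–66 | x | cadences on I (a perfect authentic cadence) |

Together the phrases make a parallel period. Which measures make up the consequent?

measures 63–66

The phrase ending with the weaker cadence (imperfect authentic cadence) is the antecedent; the one ending more conclusively (perfect authentic cadence) is the consequent. The consequent is measures 63–66.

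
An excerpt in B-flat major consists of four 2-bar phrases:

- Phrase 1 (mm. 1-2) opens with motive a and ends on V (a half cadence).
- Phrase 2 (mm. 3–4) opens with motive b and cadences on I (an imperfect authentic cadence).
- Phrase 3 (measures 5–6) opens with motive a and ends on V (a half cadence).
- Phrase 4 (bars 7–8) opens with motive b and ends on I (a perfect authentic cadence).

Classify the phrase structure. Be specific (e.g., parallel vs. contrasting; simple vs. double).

parallel double period

Four phrases in two halves: the first half (mm. 1-4) ends with an imperfect authentic cadence, the second (mm. 5-8) with a perfect authentic cadence — a large antecedent–consequent pair, i.e. a double period.
Phrase 3 begins with the same material as phrase 1, making it parallel.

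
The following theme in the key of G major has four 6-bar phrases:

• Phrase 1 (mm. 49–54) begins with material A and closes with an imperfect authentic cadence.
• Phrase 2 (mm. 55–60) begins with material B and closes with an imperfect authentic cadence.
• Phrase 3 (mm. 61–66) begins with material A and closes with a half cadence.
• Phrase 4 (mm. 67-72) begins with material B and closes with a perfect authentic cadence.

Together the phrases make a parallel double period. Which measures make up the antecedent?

measures 49–60

In a double period the first pair of phrases (ending imperfect authentic cadence) is the large antecedent and the second pair (ending perfect authentic cadence) is the large consequent; the antecedent is measures 49–60.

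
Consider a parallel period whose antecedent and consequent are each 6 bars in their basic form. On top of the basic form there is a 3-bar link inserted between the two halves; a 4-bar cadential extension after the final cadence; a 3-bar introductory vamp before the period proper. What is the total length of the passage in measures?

Basic parallel period: 6 + 6 = 12 bars.
12 (basic form) + 3 (link) + 4 (cadential extension) + 3 (introduction) = 22.

22 measures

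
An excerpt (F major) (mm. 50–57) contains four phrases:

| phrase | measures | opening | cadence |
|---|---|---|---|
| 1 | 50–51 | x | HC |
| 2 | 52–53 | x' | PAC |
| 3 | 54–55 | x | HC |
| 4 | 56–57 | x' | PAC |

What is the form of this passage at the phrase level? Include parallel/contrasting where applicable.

repeated period

The cadence pattern HC–PAC–HC–PAC is weak–strong twice, and phrases 3–4 restate phrases 1–2: a period heard twice, not a double period (which would end weakly at phrase 2).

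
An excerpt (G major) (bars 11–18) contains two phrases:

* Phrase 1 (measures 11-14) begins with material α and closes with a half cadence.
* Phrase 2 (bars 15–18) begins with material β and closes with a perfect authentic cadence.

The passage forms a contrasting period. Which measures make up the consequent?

The antecedent is the phrase ending with the weaker cadence (half cadence, phrase 1) and the consequent the one ending more conclusively (perfect authentic cadence, phrase 2); the consequent is measures 15–18.

measures 15–18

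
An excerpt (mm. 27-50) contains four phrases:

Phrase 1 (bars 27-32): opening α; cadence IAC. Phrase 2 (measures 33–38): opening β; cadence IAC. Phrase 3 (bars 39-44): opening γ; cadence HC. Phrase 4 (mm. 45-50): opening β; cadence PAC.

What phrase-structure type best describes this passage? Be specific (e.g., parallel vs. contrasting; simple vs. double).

contrasting double period

Four phrases in two halves: the first half (bars 27–38) ends with an imperfect authentic cadence, the second (bars 39–50) with a perfect authentic cadence — a large antecedent–consequent pair, i.e. a double period.
Phrase 3 begins with different material from phrase 1, making it contrasting.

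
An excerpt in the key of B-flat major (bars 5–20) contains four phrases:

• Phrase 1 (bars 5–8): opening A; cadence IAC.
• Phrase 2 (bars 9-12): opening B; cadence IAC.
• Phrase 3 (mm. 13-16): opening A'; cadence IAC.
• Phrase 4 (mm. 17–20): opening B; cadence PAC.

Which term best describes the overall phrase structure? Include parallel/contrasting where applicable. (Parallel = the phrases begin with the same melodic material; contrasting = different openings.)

Four phrases in two halves: the first half (mm. 5–12) ends with an imperfect authentic cadence, the second (measures 13–20) with a perfect authentic cadence — a large antecedent–consequent pair, i.e. a double period.
Phrase 3 begins with the same material as phrase 1, making it parallel.

parallel double period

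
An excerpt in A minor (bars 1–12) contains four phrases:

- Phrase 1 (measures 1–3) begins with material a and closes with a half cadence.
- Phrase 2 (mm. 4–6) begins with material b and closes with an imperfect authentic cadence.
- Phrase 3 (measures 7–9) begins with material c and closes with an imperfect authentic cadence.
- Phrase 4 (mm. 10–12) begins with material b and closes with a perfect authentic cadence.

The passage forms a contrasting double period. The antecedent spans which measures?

In a double period the four phrases pair into a large antecedent (phrases 1–2, ending imperfect authentic cadence) and a large consequent (phrases 3–4, ending perfect authentic cadence). The antecedent spans bars 1–6.

measures 1–6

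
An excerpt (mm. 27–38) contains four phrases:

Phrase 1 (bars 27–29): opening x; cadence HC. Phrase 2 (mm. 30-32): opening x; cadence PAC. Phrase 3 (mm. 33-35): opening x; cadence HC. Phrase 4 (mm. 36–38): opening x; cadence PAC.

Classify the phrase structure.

The cadence pattern HC–PAC–HC–PAC is weak–strong twice, and phrases 3–4 restate phrases 1–2: a period heard twice, not a double period (which would end weakly at phrase 2).

repeated period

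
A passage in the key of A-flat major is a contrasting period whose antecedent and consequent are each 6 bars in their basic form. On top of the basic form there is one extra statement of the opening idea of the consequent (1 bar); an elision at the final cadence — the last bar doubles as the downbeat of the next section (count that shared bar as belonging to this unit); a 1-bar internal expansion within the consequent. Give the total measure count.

14 measures

Basic contrasting period: 6 + 6 = 12 bars.
12 (basic form) + 1 (extra statement) + 1 (internal expansion) = 14.
The elision shares a bar with the next section but does not change this unit's count.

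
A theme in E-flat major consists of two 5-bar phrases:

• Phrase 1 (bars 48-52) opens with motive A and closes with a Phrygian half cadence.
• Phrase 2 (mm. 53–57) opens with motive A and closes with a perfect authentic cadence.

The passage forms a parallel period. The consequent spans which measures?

measures 53–57

The antecedent is the phrase ending with the weaker cadence (Phrygian half cadence, phrase 1) and the consequent the one ending more conclusively (perfect authentic cadence, phrase 2); the consequent is measures 53-57.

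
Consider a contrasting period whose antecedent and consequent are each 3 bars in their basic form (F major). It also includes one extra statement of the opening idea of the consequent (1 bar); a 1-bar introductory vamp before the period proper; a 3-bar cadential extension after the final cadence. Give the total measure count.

Basic contrasting period: 3 + 3 = 6 bars.
6 (basic form) + 1 (extra statement) + 1 (introduction) + 3 (cadential extension) = 11.

11 measures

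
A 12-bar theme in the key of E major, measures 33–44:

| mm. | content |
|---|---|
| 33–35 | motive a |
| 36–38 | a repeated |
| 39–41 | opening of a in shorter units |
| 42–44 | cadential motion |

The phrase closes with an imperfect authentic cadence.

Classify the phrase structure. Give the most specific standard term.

Basic idea (mm. 33–35) + its repetition (bars 36–38) form the presentation; fragmentation and cadence (bars 39–44) form the continuation — the 12-bar whole is a sentence.

sentence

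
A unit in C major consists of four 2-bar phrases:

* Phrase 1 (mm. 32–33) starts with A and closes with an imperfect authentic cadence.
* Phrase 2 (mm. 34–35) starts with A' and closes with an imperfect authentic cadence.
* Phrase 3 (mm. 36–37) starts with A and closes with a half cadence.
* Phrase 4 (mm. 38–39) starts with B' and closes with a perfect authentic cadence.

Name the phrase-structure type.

parallel double period

Four phrases in two halves: the first half (measures 32–35) ends with an imperfect authentic cadence, the second (measures 36–39) with a perfect authentic cadence — a large antecedent–consequent pair, i.e. a double period.
Phrase 3 begins with the same material as phrase 1, making it parallel.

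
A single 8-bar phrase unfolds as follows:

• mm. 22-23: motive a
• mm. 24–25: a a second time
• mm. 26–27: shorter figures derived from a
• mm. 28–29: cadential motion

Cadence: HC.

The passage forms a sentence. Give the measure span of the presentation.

measures 22–25

The presentation of a sentence is the basic idea (bars 22-23) plus its repetition (measures 24–25); the presentation is therefore mm. 22–25.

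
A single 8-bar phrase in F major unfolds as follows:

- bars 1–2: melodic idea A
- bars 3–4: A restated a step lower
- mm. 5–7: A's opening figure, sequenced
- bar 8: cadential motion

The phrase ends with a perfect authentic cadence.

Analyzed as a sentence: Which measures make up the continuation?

After the presentation (measures 1–4), the continuation covers the fragmentation through the cadence: bars 5–8.

measures 5–8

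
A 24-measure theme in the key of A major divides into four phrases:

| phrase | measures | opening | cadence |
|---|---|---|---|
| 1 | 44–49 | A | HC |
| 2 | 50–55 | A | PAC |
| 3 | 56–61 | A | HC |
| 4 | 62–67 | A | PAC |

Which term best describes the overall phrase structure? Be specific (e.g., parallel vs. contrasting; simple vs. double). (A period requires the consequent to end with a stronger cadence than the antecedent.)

repeated period

The cadence pattern HC–PAC–HC–PAC is weak–strong twice, and phrases 3–4 restate phrases 1–2: a period heard twice, not a double period (which would end weakly at phrase 2).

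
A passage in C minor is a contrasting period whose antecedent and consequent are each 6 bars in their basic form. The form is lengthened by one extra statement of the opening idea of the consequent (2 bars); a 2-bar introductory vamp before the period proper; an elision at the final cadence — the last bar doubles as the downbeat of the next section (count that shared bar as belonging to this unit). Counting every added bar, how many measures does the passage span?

16 measures

Basic contrasting period: 6 + 6 = 12 bars.
12 (basic form) + 2 (extra statement) + 2 (introduction) = 16.
The elision shares a bar with the next section but does not change this unit's count.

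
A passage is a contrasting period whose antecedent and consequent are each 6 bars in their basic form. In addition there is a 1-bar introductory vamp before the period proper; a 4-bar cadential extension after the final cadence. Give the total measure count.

Basic contrasting period: 6 + 6 = 12 bars.
12 (basic form) + 1 (introduction) + 4 (cadential extension) = 17.

17 measures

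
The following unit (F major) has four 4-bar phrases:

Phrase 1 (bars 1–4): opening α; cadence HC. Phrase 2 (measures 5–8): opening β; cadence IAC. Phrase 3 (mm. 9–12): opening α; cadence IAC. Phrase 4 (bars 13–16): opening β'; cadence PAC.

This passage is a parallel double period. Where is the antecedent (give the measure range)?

In a double period the four phrases pair into a large antecedent (phrases 1–2, ending imperfect authentic cadence) and a large consequent (phrases 3–4, ending perfect authentic cadence). The antecedent spans mm. 1-8.

measures 1–8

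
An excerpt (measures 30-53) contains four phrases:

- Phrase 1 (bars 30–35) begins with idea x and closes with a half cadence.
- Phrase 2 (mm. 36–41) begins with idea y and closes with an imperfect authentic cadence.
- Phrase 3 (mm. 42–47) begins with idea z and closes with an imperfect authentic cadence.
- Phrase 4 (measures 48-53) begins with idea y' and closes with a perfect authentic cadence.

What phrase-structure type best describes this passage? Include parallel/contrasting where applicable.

Four phrases in two halves: the first half (bars 30–41) ends with an imperfect authentic cadence, the second (mm. 42–53) with a perfect authentic cadence — a large antecedent–consequent pair, i.e. a double period.
Phrase 3 begins with different material from phrase 1, making it contrasting.

contrasting double period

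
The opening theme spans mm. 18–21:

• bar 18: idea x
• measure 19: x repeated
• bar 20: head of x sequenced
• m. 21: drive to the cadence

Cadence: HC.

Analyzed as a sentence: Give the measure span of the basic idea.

measures 18–18

The presentation of a sentence is the basic idea (measure 18) plus its repetition (m. 19); the basic idea is therefore measure 18.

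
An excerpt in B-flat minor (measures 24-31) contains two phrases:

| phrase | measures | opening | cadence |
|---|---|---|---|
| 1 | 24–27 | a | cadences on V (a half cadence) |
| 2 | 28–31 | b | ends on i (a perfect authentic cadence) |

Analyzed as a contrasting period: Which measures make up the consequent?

measures 28–31

The antecedent is the phrase ending with the weaker cadence (half cadence, phrase 1) and the consequent the one ending more conclusively (perfect authentic cadence, phrase 2); the consequent is bars 28–31.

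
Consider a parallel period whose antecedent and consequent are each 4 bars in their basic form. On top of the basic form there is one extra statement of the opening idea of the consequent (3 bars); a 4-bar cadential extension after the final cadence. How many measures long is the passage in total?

Basic parallel period: 4 + 4 = 8 bars.
8 (basic form) + 3 (extra statement) + 4 (cadential extension) = 15.

15 measures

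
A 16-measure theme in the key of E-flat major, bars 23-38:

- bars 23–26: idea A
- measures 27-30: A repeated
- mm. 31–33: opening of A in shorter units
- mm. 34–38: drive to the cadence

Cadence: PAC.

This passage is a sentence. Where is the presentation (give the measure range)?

measures 23–30

The presentation of a sentence is the basic idea (mm. 23–26) plus its repetition (bars 27-30); the presentation is therefore bars 23–30.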